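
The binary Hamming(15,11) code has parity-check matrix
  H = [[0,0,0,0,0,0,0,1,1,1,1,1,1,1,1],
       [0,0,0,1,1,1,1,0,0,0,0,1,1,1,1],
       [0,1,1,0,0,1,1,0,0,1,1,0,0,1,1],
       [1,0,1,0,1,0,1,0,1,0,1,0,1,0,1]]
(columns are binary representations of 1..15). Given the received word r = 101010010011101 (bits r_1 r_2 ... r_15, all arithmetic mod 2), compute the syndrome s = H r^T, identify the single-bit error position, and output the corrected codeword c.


s = (1, 0, 1, 0)^T, error position = 10, corrected codeword c = 101010010111101

Compute s = H r^T mod 2 one row at a time:
  s_1 = 1 + 0 + 0 + 1 + 1 + 1 + 0 + 1 = 5 ≡ 1 (mod 2).
  s_2 = 0 + 1 + 0 + 0 + 1 + 1 + 0 + 1 = 4 ≡ 0 (mod 2).
  s_3 = 0 + 1 + 0 + 0 + 0 + 1 + 0 + 1 = 3 ≡ 1 (mod 2).
  s_4 = 1 + 1 + 1 + 0 + 0 + 1 + 1 + 1 = 6 ≡ 0 (mod 2).
s = (1, 0, 1, 0)^T — this equals column 10 of H (binary 1010), so error is at position 10.
Correct: flip bit 10 of r = 101010010011101 to get c = 101010010111101.


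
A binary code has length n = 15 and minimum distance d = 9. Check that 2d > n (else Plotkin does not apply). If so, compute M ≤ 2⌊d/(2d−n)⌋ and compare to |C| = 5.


Plotkin bound M ≤ 6; given |C| = 5 ≤ bound (satisfied).

Check applicability: 2d = 18, n = 15.
2d − n = 3 > 0, so Plotkin applies.
Compute d/(2d−n) = 9/3 ≈ 3.0000.
⌊d/(2d−n)⌋ = 3.
Plotkin bound: M ≤ 2·3 = 6.
Given |C| = 5, check: satisfied.
This |C| is below the Plotkin bound.


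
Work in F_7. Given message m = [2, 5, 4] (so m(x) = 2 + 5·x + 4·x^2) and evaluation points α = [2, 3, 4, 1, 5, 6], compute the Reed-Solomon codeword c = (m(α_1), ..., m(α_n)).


c = [0, 4, 2, 4, 1, 1]

Message polynomial: m(x) = 2 + 5·x + 4·x^2 (mod 7).
For each evaluation point α_i, compute m(α_i) mod 7:
  α_1 = 2: Horner steps 4 → 6 → 0, so m(2) = 0.
  α_2 = 3: Horner steps 4 → 3 → 4, so m(3) = 4.
  α_3 = 4: Horner steps 4 → 0 → 2, so m(4) = 2.
  α_4 = 1: Horner steps 4 → 2 → 4, so m(1) = 4.
  α_5 = 5: Horner steps 4 → 4 → 1, so m(5) = 1.
  α_6 = 6: Horner steps 4 → 1 → 1, so m(6) = 1.
Codeword c = [0, 4, 2, 4, 1, 1] ∈ F_7^6.


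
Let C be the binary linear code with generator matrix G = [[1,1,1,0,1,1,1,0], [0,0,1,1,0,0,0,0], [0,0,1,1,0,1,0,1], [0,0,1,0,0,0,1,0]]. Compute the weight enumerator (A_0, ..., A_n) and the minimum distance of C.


Weight distribution: A_0 = 1, A_2 = 4, A_4 = 5, A_6 = 6. Minimum distance d = 2.

Enumerate all 2^4 = 16 messages m ∈ F_2^4.
For each, compute codeword c = mG in F_2^8, then tally its weight.
  m = 0000 → c = 00000000, weight = 0.
  m = 1000 → c = 11101110, weight = 6.
  m = 0100 → c = 00110000, weight = 2.
  m = 1100 → c = 11011110, weight = 6.
  m = 0010 → c = 00110101, weight = 4.
  m = 1010 → c = 11011011, weight = 6.
  m = 0110 → c = 00000101, weight = 2.
  m = 1110 → c = 11101011, weight = 6.
  m = 0001 → c = 00100010, weight = 2.
  m = 1001 → c = 11001100, weight = 4.
  m = 0101 → c = 00010010, weight = 2.
  m = 1101 → c = 11111100, weight = 6.
  m = 0011 → c = 00010111, weight = 4.
  m = 1011 → c = 11111001, weight = 6.
  m = 0111 → c = 00100111, weight = 4.
  m = 1111 → c = 11001001, weight = 4.
Tally weights:
  weight 0: 1 codewords.
  weight 2: 4 codewords.
  weight 4: 5 codewords.
  weight 6: 6 codewords.
Minimum distance d = smallest w > 0 with A_w > 0 = 2.
Sanity: Σ A_w = 16 = 2^4 = 16 ✓.


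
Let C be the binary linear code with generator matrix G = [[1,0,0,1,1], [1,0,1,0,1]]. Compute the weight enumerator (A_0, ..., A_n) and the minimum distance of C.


Weight distribution: A_0 = 1, A_2 = 1, A_3 = 2. Minimum distance d = 2.

Enumerate all 2^2 = 4 messages m ∈ F_2^2.
For each, compute codeword c = mG in F_2^5, then tally its weight.
  m = 00 → c = 00000, weight = 0.
  m = 10 → c = 10011, weight = 3.
  m = 01 → c = 10101, weight = 3.
  m = 11 → c = 00110, weight = 2.
Tally weights:
  weight 0: 1 codewords.
  weight 2: 1 codewords.
  weight 3: 2 codewords.
Minimum distance d = smallest w > 0 with A_w > 0 = 2.
Sanity: Σ A_w = 4 = 2^2 = 4 ✓.


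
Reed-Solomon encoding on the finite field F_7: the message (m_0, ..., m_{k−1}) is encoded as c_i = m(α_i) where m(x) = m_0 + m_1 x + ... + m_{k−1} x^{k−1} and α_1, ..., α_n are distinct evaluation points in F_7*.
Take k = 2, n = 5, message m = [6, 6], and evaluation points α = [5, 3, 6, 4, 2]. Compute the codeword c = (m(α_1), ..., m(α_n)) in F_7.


c = [1, 3, 0, 2, 4]

Message polynomial: m(x) = 6 + 6·x (mod 7).
For each evaluation point α_i, compute m(α_i) mod 7:
  α_1 = 5: Horner steps 6 → 1, so m(5) = 1.
  α_2 = 3: Horner steps 6 → 3, so m(3) = 3.
  α_3 = 6: Horner steps 6 → 0, so m(6) = 0.
  α_4 = 4: Horner steps 6 → 2, so m(4) = 2.
  α_5 = 2: Horner steps 6 → 4, so m(2) = 4.
Codeword c = [1, 3, 0, 2, 4] ∈ F_7^5.


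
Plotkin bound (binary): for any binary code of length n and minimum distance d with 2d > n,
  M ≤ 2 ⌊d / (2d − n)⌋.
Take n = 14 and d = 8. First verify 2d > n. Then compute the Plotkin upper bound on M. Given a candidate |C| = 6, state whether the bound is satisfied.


Plotkin bound M ≤ 8; given |C| = 6 ≤ bound (satisfied).

Check applicability: 2d = 16, n = 14.
2d − n = 2 > 0, so Plotkin applies.
Compute d/(2d−n) = 8/2 ≈ 4.0000.
⌊d/(2d−n)⌋ = 4.
Plotkin bound: M ≤ 2·4 = 8.
Given |C| = 6, check: satisfied.
This |C| is below the Plotkin bound.


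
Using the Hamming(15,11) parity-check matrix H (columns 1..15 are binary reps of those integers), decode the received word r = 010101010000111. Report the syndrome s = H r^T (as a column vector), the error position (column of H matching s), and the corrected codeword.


s = (0, 1, 0, 0)^T, error position = 4, corrected codeword c = 010001010000111

Compute s = H r^T mod 2 one row at a time:
  s_1 = 1 + 0 + 0 + 0 + 0 + 1 + 1 + 1 = 4 ≡ 0 (mod 2).
  s_2 = 1 + 0 + 1 + 0 + 0 + 1 + 1 + 1 = 5 ≡ 1 (mod 2).
  s_3 = 1 + 0 + 1 + 0 + 0 + 0 + 1 + 1 = 4 ≡ 0 (mod 2).
  s_4 = 0 + 0 + 0 + 0 + 0 + 0 + 1 + 1 = 2 ≡ 0 (mod 2).
s = (0, 1, 0, 0)^T — this equals column 4 of H (binary 0100), so error is at position 4.
Correct: flip bit 4 of r = 010101010000111 to get c = 010001010000111.


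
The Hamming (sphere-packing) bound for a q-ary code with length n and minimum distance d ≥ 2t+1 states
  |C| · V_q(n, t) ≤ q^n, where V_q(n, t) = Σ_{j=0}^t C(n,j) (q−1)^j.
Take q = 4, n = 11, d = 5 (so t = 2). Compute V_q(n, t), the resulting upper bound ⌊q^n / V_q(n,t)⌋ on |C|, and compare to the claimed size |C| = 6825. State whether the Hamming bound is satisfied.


V_q(n, t) = 529, q^n = 4194304, Hamming bound = 7928, |C| = 6825 ≤ bound (satisfied).

Step 1: Compute V_q(n, t) = Σ_{j=0}^2 C(n, j) (q−1)^j.
  j = 0: C(11,0)·(3)^0 = 1·1 = 1.
  j = 1: C(11,1)·(3)^1 = 11·3 = 33.
  j = 2: C(11,2)·(3)^2 = 55·9 = 495.
  V_q(n, t) = 1 + 33 + 495 = 529.
Step 2: q^n = 4^11 = 4194304.
Step 3: Hamming bound ⌊q^n / V_q(n,t)⌋ = ⌊4194304/529⌋ = 7928.
Step 4: Compare |C| = 6825 to 7928: satisfied.
The claimed |C| lies below the Hamming bound.


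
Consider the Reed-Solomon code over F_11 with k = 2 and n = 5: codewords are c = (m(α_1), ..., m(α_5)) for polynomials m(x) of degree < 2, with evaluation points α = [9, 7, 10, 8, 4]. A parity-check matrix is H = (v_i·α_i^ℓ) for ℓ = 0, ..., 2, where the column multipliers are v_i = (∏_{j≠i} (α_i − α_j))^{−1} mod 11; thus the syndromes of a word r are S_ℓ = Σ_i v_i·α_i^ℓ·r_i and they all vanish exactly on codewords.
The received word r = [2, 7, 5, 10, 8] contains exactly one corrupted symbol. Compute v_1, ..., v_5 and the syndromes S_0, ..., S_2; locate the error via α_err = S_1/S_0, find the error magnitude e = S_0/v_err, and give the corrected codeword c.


S = (4, 5, 9), error at position 5, error magnitude e = 10, c = [2, 7, 5, 10, 9].

Step 1: column multipliers v_i = (∏_{j≠i}(α_i − α_j))^{−1} mod 11.
  i = 1 (α = 9): (9−7)(9−10)(9−8)(9−4) = 2·(−1)·1·5 = −10 ≡ 1, so v_1 = 1^{−1} = 1 (mod 11).
  i = 2 (α = 7): (7−9)(7−10)(7−8)(7−4) = (−2)·(−3)·(−1)·3 = −18 ≡ 4, so v_2 = 4^{−1} = 3 (mod 11).
  i = 3 (α = 10): (10−9)(10−7)(10−8)(10−4) = 1·3·2·6 = 36 ≡ 3, so v_3 = 3^{−1} = 4 (mod 11).
  i = 4 (α = 8): (8−9)(8−7)(8−10)(8−4) = (−1)·1·(−2)·4 = 8 ≡ 8, so v_4 = 8^{−1} = 7 (mod 11).
  i = 5 (α = 4): (4−9)(4−7)(4−10)(4−8) = (−5)·(−3)·(−6)·(−4) = 360 ≡ 8, so v_5 = 8^{−1} = 7 (mod 11).
  v = [1, 3, 4, 7, 7].
Step 2: syndromes of r = [2, 7, 5, 10, 8] (all sums mod 11).
  S_0 = Σ v_i r_i = 1·2 + 3·7 + 4·5 + 7·10 + 7·8 = 169 ≡ 4.
  S_1 = Σ v_i α_i r_i = 1·9·2 + 3·7·7 + 4·10·5 + 7·8·10 + 7·4·8 = 1149 ≡ 5.
  α_i^2 mod 11 = [4, 5, 1, 9, 5].
  S_2 = Σ v_i α_i^2 r_i = 1·4·2 + 3·5·7 + 4·1·5 + 7·9·10 + 7·5·8 = 1043 ≡ 9.
  S = (4, 5, 9) ≠ 0, so r is not a codeword (an error is present).
Step 3: locate the error. For a single error e at position i, S_ℓ = v_i·e·α_i^ℓ, so α_err = S_1/S_0.
  S_0^{−1} = 4^{−1} = 3 (mod 11), so α_err = 5·3 = 15 ≡ 4 = α_5. Error position i = 5.
  Consistency check: S_2/S_1 = 9·9 = 81 ≡ 4 = α_err ✓ (single-error assumption holds).
Step 4: error magnitude e = S_0/v_5 = S_0·∏_{j≠5}(α_5 − α_j) = 4·8 = 32 ≡ 10 (mod 11).
Step 5: correct position 5: c_5 = r_5 − e = 8 − 10 ≡ 9 (mod 11). Hence c = [2, 7, 5, 10, 9].
  Check: interpolating c through the α_i gives m(x) = 8 + 3·x (degree < 2) with m(α_i) = c_i for every i, so c is indeed a codeword.


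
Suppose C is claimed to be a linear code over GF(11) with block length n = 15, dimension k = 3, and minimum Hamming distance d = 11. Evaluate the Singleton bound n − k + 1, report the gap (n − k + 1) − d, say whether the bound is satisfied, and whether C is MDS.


Singleton RHS = n − k + 1 = 13, slack = 2, bound satisfied, not MDS.

Singleton bound: d ≤ n − k + 1.
Here n = 15, k = 3, so n − k + 1 = 13.
Given d = 11, check d ≤ 13: YES.
Slack = (n − k + 1) − d = 2.
The code is NOT MDS (slack = 2 > 0).
Description: the claimed parameters are [15, 3, 11]_11; such a code would be non-MDS.


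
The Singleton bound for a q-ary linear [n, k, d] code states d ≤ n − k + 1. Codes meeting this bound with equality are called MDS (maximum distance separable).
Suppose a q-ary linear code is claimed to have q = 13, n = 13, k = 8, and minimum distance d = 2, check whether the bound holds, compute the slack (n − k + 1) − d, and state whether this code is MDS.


Singleton RHS = n − k + 1 = 6, slack = 4, bound satisfied, not MDS.

Singleton bound: d ≤ n − k + 1.
Here n = 13, k = 8, so n − k + 1 = 6.
Given d = 2, check d ≤ 6: YES.
Slack = (n − k + 1) − d = 4.
The code is NOT MDS (slack = 4 > 0).
Description: the claimed parameters are [13, 8, 2]_13; such a code would be non-MDS.


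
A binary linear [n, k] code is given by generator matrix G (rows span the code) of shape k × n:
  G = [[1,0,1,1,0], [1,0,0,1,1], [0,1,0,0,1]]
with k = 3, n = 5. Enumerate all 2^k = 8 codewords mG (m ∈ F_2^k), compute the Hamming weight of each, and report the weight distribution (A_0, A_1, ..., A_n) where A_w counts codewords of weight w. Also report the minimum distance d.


Weight distribution: A_0 = 1, A_2 = 3, A_3 = 3, A_5 = 1. Minimum distance d = 2.

Enumerate all 2^3 = 8 messages m ∈ F_2^3.
For each, compute codeword c = mG in F_2^5, then tally its weight.
  m = 000 → c = 00000, weight = 0.
  m = 100 → c = 10110, weight = 3.
  m = 010 → c = 10011, weight = 3.
  m = 110 → c = 00101, weight = 2.
  m = 001 → c = 01001, weight = 2.
  m = 101 → c = 11111, weight = 5.
  m = 011 → c = 11010, weight = 3.
  m = 111 → c = 01100, weight = 2.
Tally weights:
  weight 0: 1 codewords.
  weight 2: 3 codewords.
  weight 3: 3 codewords.
  weight 5: 1 codewords.
Minimum distance d = smallest w > 0 with A_w > 0 = 2.
Sanity: Σ A_w = 8 = 2^3 = 8 ✓.


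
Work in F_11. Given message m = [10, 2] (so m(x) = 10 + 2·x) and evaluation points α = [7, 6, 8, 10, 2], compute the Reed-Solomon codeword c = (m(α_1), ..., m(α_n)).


c = [2, 0, 4, 8, 3]

Message polynomial: m(x) = 10 + 2·x (mod 11).
For each evaluation point α_i, compute m(α_i) mod 11:
  α_1 = 7: Horner steps 2 → 2, so m(7) = 2.
  α_2 = 6: Horner steps 2 → 0, so m(6) = 0.
  α_3 = 8: Horner steps 2 → 4, so m(8) = 4.
  α_4 = 10: Horner steps 2 → 8, so m(10) = 8.
  α_5 = 2: Horner steps 2 → 3, so m(2) = 3.
Codeword c = [2, 0, 4, 8, 3] ∈ F_11^5.


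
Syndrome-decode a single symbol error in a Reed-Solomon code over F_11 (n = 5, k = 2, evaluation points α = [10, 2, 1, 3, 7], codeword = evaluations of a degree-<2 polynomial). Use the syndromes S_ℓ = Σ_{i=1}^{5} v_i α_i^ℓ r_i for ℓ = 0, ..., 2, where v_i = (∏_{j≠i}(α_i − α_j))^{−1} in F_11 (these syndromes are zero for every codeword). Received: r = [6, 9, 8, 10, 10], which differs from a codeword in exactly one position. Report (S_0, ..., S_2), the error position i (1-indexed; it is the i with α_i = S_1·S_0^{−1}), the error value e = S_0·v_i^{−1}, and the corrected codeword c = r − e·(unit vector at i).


S = (6, 9, 8), error at position 5, error magnitude e = 7, c = [6, 9, 8, 10, 3].

Step 1: column multipliers v_i = (∏_{j≠i}(α_i − α_j))^{−1} mod 11.
  i = 1 (α = 10): (10−2)(10−1)(10−3)(10−7) = 8·9·7·3 = 1512 ≡ 5, so v_1 = 5^{−1} = 9 (mod 11).
  i = 2 (α = 2): (2−10)(2−1)(2−3)(2−7) = (−8)·1·(−1)·(−5) = −40 ≡ 4, so v_2 = 4^{−1} = 3 (mod 11).
  i = 3 (α = 1): (1−10)(1−2)(1−3)(1−7) = (−9)·(−1)·(−2)·(−6) = 108 ≡ 9, so v_3 = 9^{−1} = 5 (mod 11).
  i = 4 (α = 3): (3−10)(3−2)(3−1)(3−7) = (−7)·1·2·(−4) = 56 ≡ 1, so v_4 = 1^{−1} = 1 (mod 11).
  i = 5 (α = 7): (7−10)(7−2)(7−1)(7−3) = (−3)·5·6·4 = −360 ≡ 3, so v_5 = 3^{−1} = 4 (mod 11).
  v = [9, 3, 5, 1, 4].
Step 2: syndromes of r = [6, 9, 8, 10, 10] (all sums mod 11).
  S_0 = Σ v_i r_i = 9·6 + 3·9 + 5·8 + 1·10 + 4·10 = 171 ≡ 6.
  S_1 = Σ v_i α_i r_i = 9·10·6 + 3·2·9 + 5·1·8 + 1·3·10 + 4·7·10 = 944 ≡ 9.
  α_i^2 mod 11 = [1, 4, 1, 9, 5].
  S_2 = Σ v_i α_i^2 r_i = 9·1·6 + 3·4·9 + 5·1·8 + 1·9·10 + 4·5·10 = 492 ≡ 8.
  S = (6, 9, 8) ≠ 0, so r is not a codeword (an error is present).
Step 3: locate the error. For a single error e at position i, S_ℓ = v_i·e·α_i^ℓ, so α_err = S_1/S_0.
  S_0^{−1} = 6^{−1} = 2 (mod 11), so α_err = 9·2 = 18 ≡ 7 = α_5. Error position i = 5.
  Consistency check: S_2/S_1 = 8·5 = 40 ≡ 7 = α_err ✓ (single-error assumption holds).
Step 4: error magnitude e = S_0/v_5 = S_0·∏_{j≠5}(α_5 − α_j) = 6·3 = 18 ≡ 7 (mod 11).
Step 5: correct position 5: c_5 = r_5 − e = 10 − 7 ≡ 3 (mod 11). Hence c = [6, 9, 8, 10, 3].
  Check: interpolating c through the α_i gives m(x) = 7 + 1·x (degree < 2) with m(α_i) = c_i for every i, so c is indeed a codeword.


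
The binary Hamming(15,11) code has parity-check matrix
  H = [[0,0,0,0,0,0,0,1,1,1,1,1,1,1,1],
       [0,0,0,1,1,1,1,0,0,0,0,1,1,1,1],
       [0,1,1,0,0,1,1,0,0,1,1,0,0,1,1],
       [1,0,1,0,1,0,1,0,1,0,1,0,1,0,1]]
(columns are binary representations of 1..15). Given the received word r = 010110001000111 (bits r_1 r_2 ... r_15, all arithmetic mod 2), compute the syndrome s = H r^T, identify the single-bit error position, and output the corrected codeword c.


s = (0, 1, 1, 0)^T, error position = 6, corrected codeword c = 010111001000111

Compute s = H r^T mod 2 one row at a time:
  s_1 = 0 + 1 + 0 + 0 + 0 + 1 + 1 + 1 = 4 ≡ 0 (mod 2).
  s_2 = 1 + 1 + 0 + 0 + 0 + 1 + 1 + 1 = 5 ≡ 1 (mod 2).
  s_3 = 1 + 0 + 0 + 0 + 0 + 0 + 1 + 1 = 3 ≡ 1 (mod 2).
  s_4 = 0 + 0 + 1 + 0 + 1 + 0 + 1 + 1 = 4 ≡ 0 (mod 2).
s = (0, 1, 1, 0)^T — this equals column 6 of H (binary 0110), so error is at position 6.
Correct: flip bit 6 of r = 010110001000111 to get c = 010111001000111.


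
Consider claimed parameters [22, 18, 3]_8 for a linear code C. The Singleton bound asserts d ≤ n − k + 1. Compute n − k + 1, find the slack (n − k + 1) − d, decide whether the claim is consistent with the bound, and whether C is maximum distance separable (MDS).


Singleton RHS = n − k + 1 = 5, slack = 2, bound satisfied, not MDS.

Singleton bound: d ≤ n − k + 1.
Here n = 22, k = 18, so n − k + 1 = 5.
Given d = 3, check d ≤ 5: YES.
Slack = (n − k + 1) − d = 2.
The code is NOT MDS (slack = 2 > 0).
Description: the claimed parameters are [22, 18, 3]_8; such a code would be non-MDS.


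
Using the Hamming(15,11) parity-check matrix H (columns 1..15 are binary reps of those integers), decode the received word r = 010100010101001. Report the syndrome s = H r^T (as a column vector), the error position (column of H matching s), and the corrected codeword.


s = (0, 1, 1, 1)^T, error position = 7, corrected codeword c = 010100110101001

Compute s = H r^T mod 2 one row at a time:
  s_1 = 1 + 0 + 1 + 0 + 1 + 0 + 0 + 1 = 4 ≡ 0 (mod 2).
  s_2 = 1 + 0 + 0 + 0 + 1 + 0 + 0 + 1 = 3 ≡ 1 (mod 2).
  s_3 = 1 + 0 + 0 + 0 + 1 + 0 + 0 + 1 = 3 ≡ 1 (mod 2).
  s_4 = 0 + 0 + 0 + 0 + 0 + 0 + 0 + 1 = 1 ≡ 1 (mod 2).
s = (0, 1, 1, 1)^T — this equals column 7 of H (binary 0111), so error is at position 7.
Correct: flip bit 7 of r = 010100010101001 to get c = 010100110101001.


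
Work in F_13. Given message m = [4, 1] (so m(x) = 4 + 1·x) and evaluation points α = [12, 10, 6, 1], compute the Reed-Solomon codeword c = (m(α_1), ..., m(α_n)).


c = [3, 1, 10, 5]

Message polynomial: m(x) = 4 + 1·x (mod 13).
For each evaluation point α_i, compute m(α_i) mod 13:
  α_1 = 12: Horner steps 1 → 3, so m(12) = 3.
  α_2 = 10: Horner steps 1 → 1, so m(10) = 1.
  α_3 = 6: Horner steps 1 → 10, so m(6) = 10.
  α_4 = 1: Horner steps 1 → 5, so m(1) = 5.
Codeword c = [3, 1, 10, 5] ∈ F_13^4.


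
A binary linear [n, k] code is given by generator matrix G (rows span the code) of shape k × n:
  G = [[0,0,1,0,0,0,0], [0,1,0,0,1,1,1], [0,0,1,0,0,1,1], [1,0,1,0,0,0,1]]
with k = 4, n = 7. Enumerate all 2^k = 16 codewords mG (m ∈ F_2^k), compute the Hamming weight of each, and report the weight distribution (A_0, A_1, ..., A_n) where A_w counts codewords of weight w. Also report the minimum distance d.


Weight distribution: A_0 = 1, A_1 = 1, A_2 = 4, A_3 = 4, A_4 = 3, A_5 = 3. Minimum distance d = 1.

Enumerate all 2^4 = 16 messages m ∈ F_2^4.
For each, compute codeword c = mG in F_2^7, then tally its weight.
  m = 0000 → c = 0000000, weight = 0.
  m = 1000 → c = 0010000, weight = 1.
  m = 0100 → c = 0100111, weight = 4.
  m = 1100 → c = 0110111, weight = 5.
  m = 0010 → c = 0010011, weight = 3.
  m = 1010 → c = 0000011, weight = 2.
  m = 0110 → c = 0110100, weight = 3.
  m = 1110 → c = 0100100, weight = 2.
  m = 0001 → c = 1010001, weight = 3.
  m = 1001 → c = 1000001, weight = 2.
  m = 0101 → c = 1110110, weight = 5.
  m = 1101 → c = 1100110, weight = 4.
  m = 0011 → c = 1000010, weight = 2.
  m = 1011 → c = 1010010, weight = 3.
  m = 0111 → c = 1100101, weight = 4.
  m = 1111 → c = 1110101, weight = 5.
Tally weights:
  weight 0: 1 codewords.
  weight 1: 1 codewords.
  weight 2: 4 codewords.
  weight 3: 4 codewords.
  weight 4: 3 codewords.
  weight 5: 3 codewords.
Minimum distance d = smallest w > 0 with A_w > 0 = 1.
Sanity: Σ A_w = 16 = 2^4 = 16 ✓.


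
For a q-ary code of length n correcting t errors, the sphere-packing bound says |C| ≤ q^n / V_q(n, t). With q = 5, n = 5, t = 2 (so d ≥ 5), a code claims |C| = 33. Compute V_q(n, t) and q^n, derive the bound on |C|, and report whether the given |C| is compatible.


V_q(n, t) = 181, q^n = 3125, Hamming bound = 17, |C| = 33 > bound (violated).

Step 1: Compute V_q(n, t) = Σ_{j=0}^2 C(n, j) (q−1)^j.
  j = 0: C(5,0)·(4)^0 = 1·1 = 1.
  j = 1: C(5,1)·(4)^1 = 5·4 = 20.
  j = 2: C(5,2)·(4)^2 = 10·16 = 160.
  V_q(n, t) = 1 + 20 + 160 = 181.
Step 2: q^n = 5^5 = 3125.
Step 3: Hamming bound ⌊q^n / V_q(n,t)⌋ = ⌊3125/181⌋ = 17.
Step 4: Compare |C| = 33 to 17: violated.
The claimed |C| lies above the Hamming bound, so no 5-ary code of length 5 with d ≥ 5 can have 33 codewords.


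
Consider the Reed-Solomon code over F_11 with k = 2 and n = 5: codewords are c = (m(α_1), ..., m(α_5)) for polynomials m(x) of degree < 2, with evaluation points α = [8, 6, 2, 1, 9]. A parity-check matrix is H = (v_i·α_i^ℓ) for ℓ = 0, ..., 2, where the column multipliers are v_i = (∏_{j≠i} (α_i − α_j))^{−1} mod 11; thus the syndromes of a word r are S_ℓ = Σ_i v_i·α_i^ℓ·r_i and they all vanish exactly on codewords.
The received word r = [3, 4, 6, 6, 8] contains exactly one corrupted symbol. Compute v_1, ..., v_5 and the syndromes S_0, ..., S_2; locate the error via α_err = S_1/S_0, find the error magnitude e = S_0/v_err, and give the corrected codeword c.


S = (1, 1, 1), error at position 4, error magnitude e = 5, c = [3, 4, 6, 1, 8].

Step 1: column multipliers v_i = (∏_{j≠i}(α_i − α_j))^{−1} mod 11.
  i = 1 (α = 8): (8−6)(8−2)(8−1)(8−9) = 2·6·7·(−1) = −84 ≡ 4, so v_1 = 4^{−1} = 3 (mod 11).
  i = 2 (α = 6): (6−8)(6−2)(6−1)(6−9) = (−2)·4·5·(−3) = 120 ≡ 10, so v_2 = 10^{−1} = 10 (mod 11).
  i = 3 (α = 2): (2−8)(2−6)(2−1)(2−9) = (−6)·(−4)·1·(−7) = −168 ≡ 8, so v_3 = 8^{−1} = 7 (mod 11).
  i = 4 (α = 1): (1−8)(1−6)(1−2)(1−9) = (−7)·(−5)·(−1)·(−8) = 280 ≡ 5, so v_4 = 5^{−1} = 9 (mod 11).
  i = 5 (α = 9): (9−8)(9−6)(9−2)(9−1) = 1·3·7·8 = 168 ≡ 3, so v_5 = 3^{−1} = 4 (mod 11).
  v = [3, 10, 7, 9, 4].
Step 2: syndromes of r = [3, 4, 6, 6, 8] (all sums mod 11).
  S_0 = Σ v_i r_i = 3·3 + 10·4 + 7·6 + 9·6 + 4·8 = 177 ≡ 1.
  S_1 = Σ v_i α_i r_i = 3·8·3 + 10·6·4 + 7·2·6 + 9·1·6 + 4·9·8 = 738 ≡ 1.
  α_i^2 mod 11 = [9, 3, 4, 1, 4].
  S_2 = Σ v_i α_i^2 r_i = 3·9·3 + 10·3·4 + 7·4·6 + 9·1·6 + 4·4·8 = 551 ≡ 1.
  S = (1, 1, 1) ≠ 0, so r is not a codeword (an error is present).
Step 3: locate the error. For a single error e at position i, S_ℓ = v_i·e·α_i^ℓ, so α_err = S_1/S_0.
  S_0^{−1} = 1^{−1} = 1 (mod 11), so α_err = 1·1 = 1 ≡ 1 = α_4. Error position i = 4.
  Consistency check: S_2/S_1 = 1·1 = 1 ≡ 1 = α_err ✓ (single-error assumption holds).
Step 4: error magnitude e = S_0/v_4 = S_0·∏_{j≠4}(α_4 − α_j) = 1·5 = 5 ≡ 5 (mod 11).
Step 5: correct position 4: c_4 = r_4 − e = 6 − 5 ≡ 1 (mod 11). Hence c = [3, 4, 6, 1, 8].
  Check: interpolating c through the α_i gives m(x) = 7 + 5·x (degree < 2) with m(α_i) = c_i for every i, so c is indeed a codeword.


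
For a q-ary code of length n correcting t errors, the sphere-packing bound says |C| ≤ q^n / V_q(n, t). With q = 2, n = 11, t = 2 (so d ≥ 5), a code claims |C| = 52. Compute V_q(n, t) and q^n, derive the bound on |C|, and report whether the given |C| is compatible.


V_q(n, t) = 67, q^n = 2048, Hamming bound = 30, |C| = 52 > bound (violated).

Step 1: Compute V_q(n, t) = Σ_{j=0}^2 C(n, j) (q−1)^j.
  j = 0: C(11,0)·(1)^0 = 1·1 = 1.
  j = 1: C(11,1)·(1)^1 = 11·1 = 11.
  j = 2: C(11,2)·(1)^2 = 55·1 = 55.
  V_q(n, t) = 1 + 11 + 55 = 67.
Step 2: q^n = 2^11 = 2048.
Step 3: Hamming bound ⌊q^n / V_q(n,t)⌋ = ⌊2048/67⌋ = 30.
Step 4: Compare |C| = 52 to 30: violated.
The claimed |C| lies above the Hamming bound, so no 2-ary code of length 11 with d ≥ 5 can have 52 codewords.


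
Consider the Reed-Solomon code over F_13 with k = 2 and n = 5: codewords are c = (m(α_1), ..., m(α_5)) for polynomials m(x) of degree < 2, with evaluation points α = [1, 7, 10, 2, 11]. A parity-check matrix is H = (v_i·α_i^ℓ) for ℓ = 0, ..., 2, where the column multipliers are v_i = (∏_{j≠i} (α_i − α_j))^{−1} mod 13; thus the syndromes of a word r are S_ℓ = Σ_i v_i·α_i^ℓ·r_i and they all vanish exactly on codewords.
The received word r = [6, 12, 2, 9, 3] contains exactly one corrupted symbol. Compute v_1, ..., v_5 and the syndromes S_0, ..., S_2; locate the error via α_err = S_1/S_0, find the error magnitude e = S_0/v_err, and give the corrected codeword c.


S = (7, 1, 2), error at position 4, error magnitude e = 2, c = [6, 12, 2, 7, 3].

Step 1: column multipliers v_i = (∏_{j≠i}(α_i − α_j))^{−1} mod 13.
  i = 1 (α = 1): (1−7)(1−10)(1−2)(1−11) = (−6)·(−9)·(−1)·(−10) = 540 ≡ 7, so v_1 = 7^{−1} = 2 (mod 13).
  i = 2 (α = 7): (7−1)(7−10)(7−2)(7−11) = 6·(−3)·5·(−4) = 360 ≡ 9, so v_2 = 9^{−1} = 3 (mod 13).
  i = 3 (α = 10): (10−1)(10−7)(10−2)(10−11) = 9·3·8·(−1) = −216 ≡ 5, so v_3 = 5^{−1} = 8 (mod 13).
  i = 4 (α = 2): (2−1)(2−7)(2−10)(2−11) = 1·(−5)·(−8)·(−9) = −360 ≡ 4, so v_4 = 4^{−1} = 10 (mod 13).
  i = 5 (α = 11): (11−1)(11−7)(11−10)(11−2) = 10·4·1·9 = 360 ≡ 9, so v_5 = 9^{−1} = 3 (mod 13).
  v = [2, 3, 8, 10, 3].
Step 2: syndromes of r = [6, 12, 2, 9, 3] (all sums mod 13).
  S_0 = Σ v_i r_i = 2·6 + 3·12 + 8·2 + 10·9 + 3·3 = 163 ≡ 7.
  S_1 = Σ v_i α_i r_i = 2·1·6 + 3·7·12 + 8·10·2 + 10·2·9 + 3·11·3 = 703 ≡ 1.
  α_i^2 mod 13 = [1, 10, 9, 4, 4].
  S_2 = Σ v_i α_i^2 r_i = 2·1·6 + 3·10·12 + 8·9·2 + 10·4·9 + 3·4·3 = 912 ≡ 2.
  S = (7, 1, 2) ≠ 0, so r is not a codeword (an error is present).
Step 3: locate the error. For a single error e at position i, S_ℓ = v_i·e·α_i^ℓ, so α_err = S_1/S_0.
  S_0^{−1} = 7^{−1} = 2 (mod 13), so α_err = 1·2 = 2 ≡ 2 = α_4. Error position i = 4.
  Consistency check: S_2/S_1 = 2·1 = 2 ≡ 2 = α_err ✓ (single-error assumption holds).
Step 4: error magnitude e = S_0/v_4 = S_0·∏_{j≠4}(α_4 − α_j) = 7·4 = 28 ≡ 2 (mod 13).
Step 5: correct position 4: c_4 = r_4 − e = 9 − 2 ≡ 7 (mod 13). Hence c = [6, 12, 2, 7, 3].
  Check: interpolating c through the α_i gives m(x) = 5 + 1·x (degree < 2) with m(α_i) = c_i for every i, so c is indeed a codeword.


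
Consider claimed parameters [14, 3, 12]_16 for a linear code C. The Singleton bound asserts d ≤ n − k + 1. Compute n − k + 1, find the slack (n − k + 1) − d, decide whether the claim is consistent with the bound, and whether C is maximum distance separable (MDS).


Singleton RHS = n − k + 1 = 12, slack = 0, bound satisfied, MDS.

Singleton bound: d ≤ n − k + 1.
Here n = 14, k = 3, so n − k + 1 = 12.
Given d = 12, check d ≤ 12: YES.
Slack = (n − k + 1) − d = 0.
The code is MDS (slack = 0).
Description: the claimed parameters are [14, 3, 12]_16; such a code would be MDS (meets Singleton bound).


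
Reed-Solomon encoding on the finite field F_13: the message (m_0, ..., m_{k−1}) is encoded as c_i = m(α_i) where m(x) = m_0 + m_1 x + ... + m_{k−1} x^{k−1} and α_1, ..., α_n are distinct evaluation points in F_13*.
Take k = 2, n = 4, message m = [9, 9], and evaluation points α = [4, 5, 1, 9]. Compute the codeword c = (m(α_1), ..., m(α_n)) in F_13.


c = [6, 2, 5, 12]

Message polynomial: m(x) = 9 + 9·x (mod 13).
For each evaluation point α_i, compute m(α_i) mod 13:
  α_1 = 4: Horner steps 9 → 6, so m(4) = 6.
  α_2 = 5: Horner steps 9 → 2, so m(5) = 2.
  α_3 = 1: Horner steps 9 → 5, so m(1) = 5.
  α_4 = 9: Horner steps 9 → 12, so m(9) = 12.
Codeword c = [6, 2, 5, 12] ∈ F_13^4.


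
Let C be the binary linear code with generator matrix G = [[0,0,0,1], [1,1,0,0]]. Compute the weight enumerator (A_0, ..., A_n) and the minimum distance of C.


Weight distribution: A_0 = 1, A_1 = 1, A_2 = 1, A_3 = 1. Minimum distance d = 1.

Enumerate all 2^2 = 4 messages m ∈ F_2^2.
For each, compute codeword c = mG in F_2^4, then tally its weight.
  m = 00 → c = 0000, weight = 0.
  m = 10 → c = 0001, weight = 1.
  m = 01 → c = 1100, weight = 2.
  m = 11 → c = 1101, weight = 3.
Tally weights:
  weight 0: 1 codewords.
  weight 1: 1 codewords.
  weight 2: 1 codewords.
  weight 3: 1 codewords.
Minimum distance d = smallest w > 0 with A_w > 0 = 1.
Sanity: Σ A_w = 4 = 2^2 = 4 ✓.


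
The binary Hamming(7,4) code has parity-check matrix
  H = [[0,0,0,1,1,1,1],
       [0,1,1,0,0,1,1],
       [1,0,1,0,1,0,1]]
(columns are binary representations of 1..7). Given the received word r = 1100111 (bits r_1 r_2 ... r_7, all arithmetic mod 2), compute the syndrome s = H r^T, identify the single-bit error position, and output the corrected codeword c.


s = (1, 1, 1)^T, error position = 7, corrected codeword c = 1100110

Compute s = H r^T mod 2 one row at a time:
  s_1 = 0 + 1 + 1 + 1 = 3 ≡ 1 (mod 2).
  s_2 = 1 + 0 + 1 + 1 = 3 ≡ 1 (mod 2).
  s_3 = 1 + 0 + 1 + 1 = 3 ≡ 1 (mod 2).
s = (1, 1, 1)^T — this equals column 7 of H (binary 111), so error is at position 7.
Correct: flip bit 7 of r = 1100111 to get c = 1100110.


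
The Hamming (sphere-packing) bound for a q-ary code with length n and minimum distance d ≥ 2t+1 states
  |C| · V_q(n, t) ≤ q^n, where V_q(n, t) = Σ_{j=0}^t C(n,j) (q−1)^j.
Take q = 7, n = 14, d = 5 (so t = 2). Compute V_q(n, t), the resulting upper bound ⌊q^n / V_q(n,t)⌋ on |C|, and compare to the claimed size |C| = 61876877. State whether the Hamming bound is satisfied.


V_q(n, t) = 3361, q^n = 678223072849, Hamming bound = 201792047, |C| = 61876877 ≤ bound (satisfied).

Step 1: Compute V_q(n, t) = Σ_{j=0}^2 C(n, j) (q−1)^j.
  j = 0: C(14,0)·(6)^0 = 1·1 = 1.
  j = 1: C(14,1)·(6)^1 = 14·6 = 84.
  j = 2: C(14,2)·(6)^2 = 91·36 = 3276.
  V_q(n, t) = 1 + 84 + 3276 = 3361.
Step 2: q^n = 7^14 = 678223072849.
Step 3: Hamming bound ⌊q^n / V_q(n,t)⌋ = ⌊678223072849/3361⌋ = 201792047.
Step 4: Compare |C| = 61876877 to 201792047: satisfied.
The claimed |C| lies below the Hamming bound.


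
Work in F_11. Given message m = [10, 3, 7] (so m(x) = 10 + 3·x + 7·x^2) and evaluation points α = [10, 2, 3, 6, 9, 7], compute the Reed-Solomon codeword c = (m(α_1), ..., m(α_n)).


c = [3, 0, 5, 5, 10, 0]

Message polynomial: m(x) = 10 + 3·x + 7·x^2 (mod 11).
For each evaluation point α_i, compute m(α_i) mod 11:
  α_1 = 10: Horner steps 7 → 7 → 3, so m(10) = 3.
  α_2 = 2: Horner steps 7 → 6 → 0, so m(2) = 0.
  α_3 = 3: Horner steps 7 → 2 → 5, so m(3) = 5.
  α_4 = 6: Horner steps 7 → 1 → 5, so m(6) = 5.
  α_5 = 9: Horner steps 7 → 0 → 10, so m(9) = 10.
  α_6 = 7: Horner steps 7 → 8 → 0, so m(7) = 0.
Codeword c = [3, 0, 5, 5, 10, 0] ∈ F_11^6.


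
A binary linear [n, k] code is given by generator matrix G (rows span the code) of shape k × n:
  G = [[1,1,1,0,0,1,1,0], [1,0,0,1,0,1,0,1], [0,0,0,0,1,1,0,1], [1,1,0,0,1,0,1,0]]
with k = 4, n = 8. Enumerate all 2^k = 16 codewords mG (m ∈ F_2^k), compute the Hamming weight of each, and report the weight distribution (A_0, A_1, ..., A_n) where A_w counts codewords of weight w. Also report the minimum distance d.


Weight distribution: A_0 = 1, A_2 = 1, A_3 = 4, A_4 = 3, A_5 = 4, A_6 = 3. Minimum distance d = 2.

Enumerate all 2^4 = 16 messages m ∈ F_2^4.
For each, compute codeword c = mG in F_2^8, then tally its weight.
  m = 0000 → c = 00000000, weight = 0.
  m = 1000 → c = 11100110, weight = 5.
  m = 0100 → c = 10010101, weight = 4.
  m = 1100 → c = 01110011, weight = 5.
  m = 0010 → c = 00001101, weight = 3.
  m = 1010 → c = 11101011, weight = 6.
  m = 0110 → c = 10011000, weight = 3.
  m = 1110 → c = 01111110, weight = 6.
  m = 0001 → c = 11001010, weight = 4.
  m = 1001 → c = 00101100, weight = 3.
  m = 0101 → c = 01011111, weight = 6.
  m = 1101 → c = 10111001, weight = 5.
  m = 0011 → c = 11000111, weight = 5.
  m = 1011 → c = 00100001, weight = 2.
  m = 0111 → c = 01010010, weight = 3.
  m = 1111 → c = 10110100, weight = 4.
Tally weights:
  weight 0: 1 codewords.
  weight 2: 1 codewords.
  weight 3: 4 codewords.
  weight 4: 3 codewords.
  weight 5: 4 codewords.
  weight 6: 3 codewords.
Minimum distance d = smallest w > 0 with A_w > 0 = 2.
Sanity: Σ A_w = 16 = 2^4 = 16 ✓.


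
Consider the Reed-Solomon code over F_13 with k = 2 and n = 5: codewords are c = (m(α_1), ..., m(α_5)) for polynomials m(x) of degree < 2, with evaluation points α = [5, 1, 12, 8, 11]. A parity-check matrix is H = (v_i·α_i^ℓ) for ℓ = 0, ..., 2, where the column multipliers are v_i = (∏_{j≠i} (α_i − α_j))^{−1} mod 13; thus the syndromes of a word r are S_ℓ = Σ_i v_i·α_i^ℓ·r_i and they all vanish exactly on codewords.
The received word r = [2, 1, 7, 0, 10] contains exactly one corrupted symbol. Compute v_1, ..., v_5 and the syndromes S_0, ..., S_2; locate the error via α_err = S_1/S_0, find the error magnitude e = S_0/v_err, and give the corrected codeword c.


S = (4, 6, 9), error at position 4, error magnitude e = 7, c = [2, 1, 7, 6, 10].

Step 1: column multipliers v_i = (∏_{j≠i}(α_i − α_j))^{−1} mod 13.
  i = 1 (α = 5): (5−1)(5−12)(5−8)(5−11) = 4·(−7)·(−3)·(−6) = −504 ≡ 3, so v_1 = 3^{−1} = 9 (mod 13).
  i = 2 (α = 1): (1−5)(1−12)(1−8)(1−11) = (−4)·(−11)·(−7)·(−10) = 3080 ≡ 12, so v_2 = 12^{−1} = 12 (mod 13).
  i = 3 (α = 12): (12−5)(12−1)(12−8)(12−11) = 7·11·4·1 = 308 ≡ 9, so v_3 = 9^{−1} = 3 (mod 13).
  i = 4 (α = 8): (8−5)(8−1)(8−12)(8−11) = 3·7·(−4)·(−3) = 252 ≡ 5, so v_4 = 5^{−1} = 8 (mod 13).
  i = 5 (α = 11): (11−5)(11−1)(11−12)(11−8) = 6·10·(−1)·3 = −180 ≡ 2, so v_5 = 2^{−1} = 7 (mod 13).
  v = [9, 12, 3, 8, 7].
Step 2: syndromes of r = [2, 1, 7, 0, 10] (all sums mod 13).
  S_0 = Σ v_i r_i = 9·2 + 12·1 + 3·7 + 8·0 + 7·10 = 121 ≡ 4.
  S_1 = Σ v_i α_i r_i = 9·5·2 + 12·1·1 + 3·12·7 + 8·8·0 + 7·11·10 = 1124 ≡ 6.
  α_i^2 mod 13 = [12, 1, 1, 12, 4].
  S_2 = Σ v_i α_i^2 r_i = 9·12·2 + 12·1·1 + 3·1·7 + 8·12·0 + 7·4·10 = 529 ≡ 9.
  S = (4, 6, 9) ≠ 0, so r is not a codeword (an error is present).
Step 3: locate the error. For a single error e at position i, S_ℓ = v_i·e·α_i^ℓ, so α_err = S_1/S_0.
  S_0^{−1} = 4^{−1} = 10 (mod 13), so α_err = 6·10 = 60 ≡ 8 = α_4. Error position i = 4.
  Consistency check: S_2/S_1 = 9·11 = 99 ≡ 8 = α_err ✓ (single-error assumption holds).
Step 4: error magnitude e = S_0/v_4 = S_0·∏_{j≠4}(α_4 − α_j) = 4·5 = 20 ≡ 7 (mod 13).
Step 5: correct position 4: c_4 = r_4 − e = 0 − 7 ≡ 6 (mod 13). Hence c = [2, 1, 7, 6, 10].
  Check: interpolating c through the α_i gives m(x) = 4 + 10·x (degree < 2) with m(α_i) = c_i for every i, so c is indeed a codeword.


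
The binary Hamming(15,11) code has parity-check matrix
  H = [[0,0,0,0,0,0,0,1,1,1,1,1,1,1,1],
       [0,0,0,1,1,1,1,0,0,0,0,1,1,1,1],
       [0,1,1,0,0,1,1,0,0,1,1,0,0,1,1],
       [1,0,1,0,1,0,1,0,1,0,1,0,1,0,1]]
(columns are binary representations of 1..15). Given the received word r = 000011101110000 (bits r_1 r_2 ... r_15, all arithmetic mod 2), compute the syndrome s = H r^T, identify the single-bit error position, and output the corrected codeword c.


s = (1, 1, 0, 0)^T, error position = 12, corrected codeword c = 000011101111000

Compute s = H r^T mod 2 one row at a time:
  s_1 = 0 + 1 + 1 + 1 + 0 + 0 + 0 + 0 = 3 ≡ 1 (mod 2).
  s_2 = 0 + 1 + 1 + 1 + 0 + 0 + 0 + 0 = 3 ≡ 1 (mod 2).
  s_3 = 0 + 0 + 1 + 1 + 1 + 1 + 0 + 0 = 4 ≡ 0 (mod 2).
  s_4 = 0 + 0 + 1 + 1 + 1 + 1 + 0 + 0 = 4 ≡ 0 (mod 2).
s = (1, 1, 0, 0)^T — this equals column 12 of H (binary 1100), so error is at position 12.
Correct: flip bit 12 of r = 000011101110000 to get c = 000011101111000.


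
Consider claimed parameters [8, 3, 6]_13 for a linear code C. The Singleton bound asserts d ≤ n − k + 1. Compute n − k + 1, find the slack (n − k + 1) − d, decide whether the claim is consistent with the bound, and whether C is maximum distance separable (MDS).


Singleton RHS = n − k + 1 = 6, slack = 0, bound satisfied, MDS.

Singleton bound: d ≤ n − k + 1.
Here n = 8, k = 3, so n − k + 1 = 6.
Given d = 6, check d ≤ 6: YES.
Slack = (n − k + 1) − d = 0.
The code is MDS (slack = 0).
Description: the claimed parameters are [8, 3, 6]_13; such a code would be MDS (meets Singleton bound).


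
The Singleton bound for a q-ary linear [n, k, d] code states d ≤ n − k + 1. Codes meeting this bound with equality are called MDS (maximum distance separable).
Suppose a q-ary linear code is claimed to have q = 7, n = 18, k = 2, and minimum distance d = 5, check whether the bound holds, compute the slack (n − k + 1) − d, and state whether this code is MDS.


Singleton RHS = n − k + 1 = 17, slack = 12, bound satisfied, not MDS.

Singleton bound: d ≤ n − k + 1.
Here n = 18, k = 2, so n − k + 1 = 17.
Given d = 5, check d ≤ 17: YES.
Slack = (n − k + 1) − d = 12.
The code is NOT MDS (slack = 12 > 0).
Description: the claimed parameters are [18, 2, 5]_7; such a code would be non-MDS.


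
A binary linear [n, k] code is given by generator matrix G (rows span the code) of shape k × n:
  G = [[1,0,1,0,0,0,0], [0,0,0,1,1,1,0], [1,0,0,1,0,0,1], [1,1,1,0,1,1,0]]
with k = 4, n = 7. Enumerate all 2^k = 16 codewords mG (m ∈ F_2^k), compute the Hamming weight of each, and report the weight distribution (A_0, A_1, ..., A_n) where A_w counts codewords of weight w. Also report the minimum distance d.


Weight distribution: A_0 = 1, A_2 = 2, A_3 = 6, A_4 = 3, A_5 = 2, A_6 = 2. Minimum distance d = 2.

Enumerate all 2^4 = 16 messages m ∈ F_2^4.
For each, compute codeword c = mG in F_2^7, then tally its weight.
  m = 0000 → c = 0000000, weight = 0.
  m = 1000 → c = 1010000, weight = 2.
  m = 0100 → c = 0001110, weight = 3.
  m = 1100 → c = 1011110, weight = 5.
  m = 0010 → c = 1001001, weight = 3.
  m = 1010 → c = 0011001, weight = 3.
  m = 0110 → c = 1000111, weight = 4.
  m = 1110 → c = 0010111, weight = 4.
  m = 0001 → c = 1110110, weight = 5.
  m = 1001 → c = 0100110, weight = 3.
  m = 0101 → c = 1111000, weight = 4.
  m = 1101 → c = 0101000, weight = 2.
  m = 0011 → c = 0111111, weight = 6.
  m = 1011 → c = 1101111, weight = 6.
  m = 0111 → c = 0110001, weight = 3.
  m = 1111 → c = 1100001, weight = 3.
Tally weights:
  weight 0: 1 codewords.
  weight 2: 2 codewords.
  weight 3: 6 codewords.
  weight 4: 3 codewords.
  weight 5: 2 codewords.
  weight 6: 2 codewords.
Minimum distance d = smallest w > 0 with A_w > 0 = 2.
Sanity: Σ A_w = 16 = 2^4 = 16 ✓.


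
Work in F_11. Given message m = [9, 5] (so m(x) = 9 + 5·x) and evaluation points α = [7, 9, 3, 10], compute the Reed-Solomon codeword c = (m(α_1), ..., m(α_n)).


c = [0, 10, 2, 4]

Message polynomial: m(x) = 9 + 5·x (mod 11).
For each evaluation point α_i, compute m(α_i) mod 11:
  α_1 = 7: Horner steps 5 → 0, so m(7) = 0.
  α_2 = 9: Horner steps 5 → 10, so m(9) = 10.
  α_3 = 3: Horner steps 5 → 2, so m(3) = 2.
  α_4 = 10: Horner steps 5 → 4, so m(10) = 4.
Codeword c = [0, 10, 2, 4] ∈ F_11^4.


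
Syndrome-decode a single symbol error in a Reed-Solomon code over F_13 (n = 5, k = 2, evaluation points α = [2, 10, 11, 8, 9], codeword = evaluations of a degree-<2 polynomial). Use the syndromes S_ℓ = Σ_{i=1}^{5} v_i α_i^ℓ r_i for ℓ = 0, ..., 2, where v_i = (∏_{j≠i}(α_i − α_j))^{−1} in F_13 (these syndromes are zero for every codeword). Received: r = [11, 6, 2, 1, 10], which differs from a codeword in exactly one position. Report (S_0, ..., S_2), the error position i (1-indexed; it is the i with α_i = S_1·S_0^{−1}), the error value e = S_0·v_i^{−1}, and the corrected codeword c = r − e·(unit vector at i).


S = (8, 3, 6), error at position 1, error magnitude e = 12, c = [12, 6, 2, 1, 10].

Step 1: column multipliers v_i = (∏_{j≠i}(α_i − α_j))^{−1} mod 13.
  i = 1 (α = 2): (2−10)(2−11)(2−8)(2−9) = (−8)·(−9)·(−6)·(−7) = 3024 ≡ 8, so v_1 = 8^{−1} = 5 (mod 13).
  i = 2 (α = 10): (10−2)(10−11)(10−8)(10−9) = 8·(−1)·2·1 = −16 ≡ 10, so v_2 = 10^{−1} = 4 (mod 13).
  i = 3 (α = 11): (11−2)(11−10)(11−8)(11−9) = 9·1·3·2 = 54 ≡ 2, so v_3 = 2^{−1} = 7 (mod 13).
  i = 4 (α = 8): (8−2)(8−10)(8−11)(8−9) = 6·(−2)·(−3)·(−1) = −36 ≡ 3, so v_4 = 3^{−1} = 9 (mod 13).
  i = 5 (α = 9): (9−2)(9−10)(9−11)(9−8) = 7·(−1)·(−2)·1 = 14 ≡ 1, so v_5 = 1^{−1} = 1 (mod 13).
  v = [5, 4, 7, 9, 1].
Step 2: syndromes of r = [11, 6, 2, 1, 10] (all sums mod 13).
  S_0 = Σ v_i r_i = 5·11 + 4·6 + 7·2 + 9·1 + 1·10 = 112 ≡ 8.
  S_1 = Σ v_i α_i r_i = 5·2·11 + 4·10·6 + 7·11·2 + 9·8·1 + 1·9·10 = 666 ≡ 3.
  α_i^2 mod 13 = [4, 9, 4, 12, 3].
  S_2 = Σ v_i α_i^2 r_i = 5·4·11 + 4·9·6 + 7·4·2 + 9·12·1 + 1·3·10 = 630 ≡ 6.
  S = (8, 3, 6) ≠ 0, so r is not a codeword (an error is present).
Step 3: locate the error. For a single error e at position i, S_ℓ = v_i·e·α_i^ℓ, so α_err = S_1/S_0.
  S_0^{−1} = 8^{−1} = 5 (mod 13), so α_err = 3·5 = 15 ≡ 2 = α_1. Error position i = 1.
  Consistency check: S_2/S_1 = 6·9 = 54 ≡ 2 = α_err ✓ (single-error assumption holds).
Step 4: error magnitude e = S_0/v_1 = S_0·∏_{j≠1}(α_1 − α_j) = 8·8 = 64 ≡ 12 (mod 13).
Step 5: correct position 1: c_1 = r_1 − e = 11 − 12 ≡ 12 (mod 13). Hence c = [12, 6, 2, 1, 10].
  Check: interpolating c through the α_i gives m(x) = 7 + 9·x (degree < 2) with m(α_i) = c_i for every i, so c is indeed a codeword.
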